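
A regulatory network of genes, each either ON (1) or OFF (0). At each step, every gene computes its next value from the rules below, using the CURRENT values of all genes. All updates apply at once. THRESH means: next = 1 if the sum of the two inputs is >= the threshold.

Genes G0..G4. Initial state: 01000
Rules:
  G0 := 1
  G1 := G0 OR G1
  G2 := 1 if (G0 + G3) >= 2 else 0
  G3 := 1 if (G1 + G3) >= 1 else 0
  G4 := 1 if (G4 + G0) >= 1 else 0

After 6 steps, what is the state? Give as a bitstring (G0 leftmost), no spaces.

Step 1: G0=1(const) G1=G0|G1=0|1=1 G2=(0+0>=2)=0 G3=(1+0>=1)=1 G4=(0+0>=1)=0 -> 11010
Step 2: G0=1(const) G1=G0|G1=1|1=1 G2=(1+1>=2)=1 G3=(1+1>=1)=1 G4=(0+1>=1)=1 -> 11111
Step 3: G0=1(const) G1=G0|G1=1|1=1 G2=(1+1>=2)=1 G3=(1+1>=1)=1 G4=(1+1>=1)=1 -> 11111
Step 4: G0=1(const) G1=G0|G1=1|1=1 G2=(1+1>=2)=1 G3=(1+1>=1)=1 G4=(1+1>=1)=1 -> 11111
Step 5: G0=1(const) G1=G0|G1=1|1=1 G2=(1+1>=2)=1 G3=(1+1>=1)=1 G4=(1+1>=1)=1 -> 11111
Step 6: G0=1(const) G1=G0|G1=1|1=1 G2=(1+1>=2)=1 G3=(1+1>=1)=1 G4=(1+1>=1)=1 -> 11111

11111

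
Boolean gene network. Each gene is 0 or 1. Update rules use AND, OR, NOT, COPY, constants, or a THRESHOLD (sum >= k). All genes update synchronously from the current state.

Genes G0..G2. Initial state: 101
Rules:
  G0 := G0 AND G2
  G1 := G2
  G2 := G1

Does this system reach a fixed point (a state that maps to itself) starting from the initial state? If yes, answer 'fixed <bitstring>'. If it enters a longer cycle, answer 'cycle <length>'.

Answer: cycle 2

Derivation:
Step 0: 101
Step 1: G0=G0&G2=1&1=1 G1=G2=1 G2=G1=0 -> 110
Step 2: G0=G0&G2=1&0=0 G1=G2=0 G2=G1=1 -> 001
Step 3: G0=G0&G2=0&1=0 G1=G2=1 G2=G1=0 -> 010
Step 4: G0=G0&G2=0&0=0 G1=G2=0 G2=G1=1 -> 001
Cycle of length 2 starting at step 2 -> no fixed point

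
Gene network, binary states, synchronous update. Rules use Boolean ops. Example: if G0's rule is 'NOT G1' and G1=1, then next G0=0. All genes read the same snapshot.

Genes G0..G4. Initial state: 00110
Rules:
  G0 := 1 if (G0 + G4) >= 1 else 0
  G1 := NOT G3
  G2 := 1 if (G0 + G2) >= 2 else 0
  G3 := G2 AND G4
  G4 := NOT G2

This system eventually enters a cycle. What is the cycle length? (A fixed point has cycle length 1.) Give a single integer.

Answer: 1

Derivation:
Step 0: 00110
Step 1: G0=(0+0>=1)=0 G1=NOT G3=NOT 1=0 G2=(0+1>=2)=0 G3=G2&G4=1&0=0 G4=NOT G2=NOT 1=0 -> 00000
Step 2: G0=(0+0>=1)=0 G1=NOT G3=NOT 0=1 G2=(0+0>=2)=0 G3=G2&G4=0&0=0 G4=NOT G2=NOT 0=1 -> 01001
Step 3: G0=(0+1>=1)=1 G1=NOT G3=NOT 0=1 G2=(0+0>=2)=0 G3=G2&G4=0&1=0 G4=NOT G2=NOT 0=1 -> 11001
Step 4: G0=(1+1>=1)=1 G1=NOT G3=NOT 0=1 G2=(1+0>=2)=0 G3=G2&G4=0&1=0 G4=NOT G2=NOT 0=1 -> 11001
State from step 4 equals state from step 3 -> cycle length 1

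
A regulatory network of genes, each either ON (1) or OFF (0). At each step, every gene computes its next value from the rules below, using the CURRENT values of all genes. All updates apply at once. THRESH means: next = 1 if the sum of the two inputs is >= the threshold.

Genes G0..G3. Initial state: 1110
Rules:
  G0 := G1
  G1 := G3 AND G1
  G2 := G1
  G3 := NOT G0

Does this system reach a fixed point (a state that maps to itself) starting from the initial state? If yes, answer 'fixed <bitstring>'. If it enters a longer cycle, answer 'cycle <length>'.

Step 0: 1110
Step 1: G0=G1=1 G1=G3&G1=0&1=0 G2=G1=1 G3=NOT G0=NOT 1=0 -> 1010
Step 2: G0=G1=0 G1=G3&G1=0&0=0 G2=G1=0 G3=NOT G0=NOT 1=0 -> 0000
Step 3: G0=G1=0 G1=G3&G1=0&0=0 G2=G1=0 G3=NOT G0=NOT 0=1 -> 0001
Step 4: G0=G1=0 G1=G3&G1=1&0=0 G2=G1=0 G3=NOT G0=NOT 0=1 -> 0001
Fixed point reached at step 3: 0001

Answer: fixed 0001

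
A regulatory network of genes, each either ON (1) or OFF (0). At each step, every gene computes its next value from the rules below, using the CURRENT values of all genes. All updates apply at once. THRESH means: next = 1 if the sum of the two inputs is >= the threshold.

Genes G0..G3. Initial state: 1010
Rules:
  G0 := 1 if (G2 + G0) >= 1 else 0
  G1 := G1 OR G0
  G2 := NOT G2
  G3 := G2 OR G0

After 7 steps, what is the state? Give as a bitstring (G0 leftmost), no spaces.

Step 1: G0=(1+1>=1)=1 G1=G1|G0=0|1=1 G2=NOT G2=NOT 1=0 G3=G2|G0=1|1=1 -> 1101
Step 2: G0=(0+1>=1)=1 G1=G1|G0=1|1=1 G2=NOT G2=NOT 0=1 G3=G2|G0=0|1=1 -> 1111
Step 3: G0=(1+1>=1)=1 G1=G1|G0=1|1=1 G2=NOT G2=NOT 1=0 G3=G2|G0=1|1=1 -> 1101
Step 4: G0=(0+1>=1)=1 G1=G1|G0=1|1=1 G2=NOT G2=NOT 0=1 G3=G2|G0=0|1=1 -> 1111
Step 5: G0=(1+1>=1)=1 G1=G1|G0=1|1=1 G2=NOT G2=NOT 1=0 G3=G2|G0=1|1=1 -> 1101
Step 6: G0=(0+1>=1)=1 G1=G1|G0=1|1=1 G2=NOT G2=NOT 0=1 G3=G2|G0=0|1=1 -> 1111
Step 7: G0=(1+1>=1)=1 G1=G1|G0=1|1=1 G2=NOT G2=NOT 1=0 G3=G2|G0=1|1=1 -> 1101

1101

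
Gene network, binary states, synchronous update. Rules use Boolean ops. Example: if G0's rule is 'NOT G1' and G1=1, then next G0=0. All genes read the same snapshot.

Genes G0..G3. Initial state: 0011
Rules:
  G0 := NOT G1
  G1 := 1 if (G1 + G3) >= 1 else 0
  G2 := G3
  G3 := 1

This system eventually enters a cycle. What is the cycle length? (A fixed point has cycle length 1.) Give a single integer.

Answer: 1

Derivation:
Step 0: 0011
Step 1: G0=NOT G1=NOT 0=1 G1=(0+1>=1)=1 G2=G3=1 G3=1(const) -> 1111
Step 2: G0=NOT G1=NOT 1=0 G1=(1+1>=1)=1 G2=G3=1 G3=1(const) -> 0111
Step 3: G0=NOT G1=NOT 1=0 G1=(1+1>=1)=1 G2=G3=1 G3=1(const) -> 0111
State from step 3 equals state from step 2 -> cycle length 1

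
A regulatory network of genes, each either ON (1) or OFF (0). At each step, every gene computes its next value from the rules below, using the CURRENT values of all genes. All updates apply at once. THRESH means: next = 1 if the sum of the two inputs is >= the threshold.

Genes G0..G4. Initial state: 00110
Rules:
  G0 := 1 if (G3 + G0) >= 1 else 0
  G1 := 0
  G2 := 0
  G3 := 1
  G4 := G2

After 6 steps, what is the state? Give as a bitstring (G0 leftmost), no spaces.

Step 1: G0=(1+0>=1)=1 G1=0(const) G2=0(const) G3=1(const) G4=G2=1 -> 10011
Step 2: G0=(1+1>=1)=1 G1=0(const) G2=0(const) G3=1(const) G4=G2=0 -> 10010
Step 3: G0=(1+1>=1)=1 G1=0(const) G2=0(const) G3=1(const) G4=G2=0 -> 10010
Step 4: G0=(1+1>=1)=1 G1=0(const) G2=0(const) G3=1(const) G4=G2=0 -> 10010
Step 5: G0=(1+1>=1)=1 G1=0(const) G2=0(const) G3=1(const) G4=G2=0 -> 10010
Step 6: G0=(1+1>=1)=1 G1=0(const) G2=0(const) G3=1(const) G4=G2=0 -> 10010

10010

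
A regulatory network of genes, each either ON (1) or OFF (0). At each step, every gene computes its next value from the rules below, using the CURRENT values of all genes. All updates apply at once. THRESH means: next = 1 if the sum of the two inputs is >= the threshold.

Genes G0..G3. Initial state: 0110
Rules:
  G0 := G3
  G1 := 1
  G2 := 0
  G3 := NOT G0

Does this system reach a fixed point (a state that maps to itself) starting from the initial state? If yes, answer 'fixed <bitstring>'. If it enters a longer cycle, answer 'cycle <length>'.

Answer: cycle 4

Derivation:
Step 0: 0110
Step 1: G0=G3=0 G1=1(const) G2=0(const) G3=NOT G0=NOT 0=1 -> 0101
Step 2: G0=G3=1 G1=1(const) G2=0(const) G3=NOT G0=NOT 0=1 -> 1101
Step 3: G0=G3=1 G1=1(const) G2=0(const) G3=NOT G0=NOT 1=0 -> 1100
Step 4: G0=G3=0 G1=1(const) G2=0(const) G3=NOT G0=NOT 1=0 -> 0100
Step 5: G0=G3=0 G1=1(const) G2=0(const) G3=NOT G0=NOT 0=1 -> 0101
Cycle of length 4 starting at step 1 -> no fixed point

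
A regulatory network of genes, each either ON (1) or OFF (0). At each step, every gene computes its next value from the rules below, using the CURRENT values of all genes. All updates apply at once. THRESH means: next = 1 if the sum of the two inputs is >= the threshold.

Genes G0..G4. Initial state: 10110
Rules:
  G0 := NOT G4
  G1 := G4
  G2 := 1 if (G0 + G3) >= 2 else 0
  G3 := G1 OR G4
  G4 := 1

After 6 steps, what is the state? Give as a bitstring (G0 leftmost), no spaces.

Step 1: G0=NOT G4=NOT 0=1 G1=G4=0 G2=(1+1>=2)=1 G3=G1|G4=0|0=0 G4=1(const) -> 10101
Step 2: G0=NOT G4=NOT 1=0 G1=G4=1 G2=(1+0>=2)=0 G3=G1|G4=0|1=1 G4=1(const) -> 01011
Step 3: G0=NOT G4=NOT 1=0 G1=G4=1 G2=(0+1>=2)=0 G3=G1|G4=1|1=1 G4=1(const) -> 01011
Step 4: G0=NOT G4=NOT 1=0 G1=G4=1 G2=(0+1>=2)=0 G3=G1|G4=1|1=1 G4=1(const) -> 01011
Step 5: G0=NOT G4=NOT 1=0 G1=G4=1 G2=(0+1>=2)=0 G3=G1|G4=1|1=1 G4=1(const) -> 01011
Step 6: G0=NOT G4=NOT 1=0 G1=G4=1 G2=(0+1>=2)=0 G3=G1|G4=1|1=1 G4=1(const) -> 01011

01011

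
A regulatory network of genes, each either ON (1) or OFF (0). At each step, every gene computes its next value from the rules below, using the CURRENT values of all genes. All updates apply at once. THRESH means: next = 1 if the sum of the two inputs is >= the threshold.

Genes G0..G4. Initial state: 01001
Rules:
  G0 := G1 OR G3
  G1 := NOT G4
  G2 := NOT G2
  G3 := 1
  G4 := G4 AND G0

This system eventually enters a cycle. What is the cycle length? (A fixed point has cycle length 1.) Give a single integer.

Step 0: 01001
Step 1: G0=G1|G3=1|0=1 G1=NOT G4=NOT 1=0 G2=NOT G2=NOT 0=1 G3=1(const) G4=G4&G0=1&0=0 -> 10110
Step 2: G0=G1|G3=0|1=1 G1=NOT G4=NOT 0=1 G2=NOT G2=NOT 1=0 G3=1(const) G4=G4&G0=0&1=0 -> 11010
Step 3: G0=G1|G3=1|1=1 G1=NOT G4=NOT 0=1 G2=NOT G2=NOT 0=1 G3=1(const) G4=G4&G0=0&1=0 -> 11110
Step 4: G0=G1|G3=1|1=1 G1=NOT G4=NOT 0=1 G2=NOT G2=NOT 1=0 G3=1(const) G4=G4&G0=0&1=0 -> 11010
State from step 4 equals state from step 2 -> cycle length 2

Answer: 2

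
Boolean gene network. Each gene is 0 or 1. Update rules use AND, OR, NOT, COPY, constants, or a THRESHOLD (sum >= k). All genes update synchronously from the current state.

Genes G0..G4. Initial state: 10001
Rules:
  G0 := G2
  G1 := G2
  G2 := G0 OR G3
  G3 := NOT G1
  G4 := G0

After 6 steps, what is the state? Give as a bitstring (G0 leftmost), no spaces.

Step 1: G0=G2=0 G1=G2=0 G2=G0|G3=1|0=1 G3=NOT G1=NOT 0=1 G4=G0=1 -> 00111
Step 2: G0=G2=1 G1=G2=1 G2=G0|G3=0|1=1 G3=NOT G1=NOT 0=1 G4=G0=0 -> 11110
Step 3: G0=G2=1 G1=G2=1 G2=G0|G3=1|1=1 G3=NOT G1=NOT 1=0 G4=G0=1 -> 11101
Step 4: G0=G2=1 G1=G2=1 G2=G0|G3=1|0=1 G3=NOT G1=NOT 1=0 G4=G0=1 -> 11101
Step 5: G0=G2=1 G1=G2=1 G2=G0|G3=1|0=1 G3=NOT G1=NOT 1=0 G4=G0=1 -> 11101
Step 6: G0=G2=1 G1=G2=1 G2=G0|G3=1|0=1 G3=NOT G1=NOT 1=0 G4=G0=1 -> 11101

11101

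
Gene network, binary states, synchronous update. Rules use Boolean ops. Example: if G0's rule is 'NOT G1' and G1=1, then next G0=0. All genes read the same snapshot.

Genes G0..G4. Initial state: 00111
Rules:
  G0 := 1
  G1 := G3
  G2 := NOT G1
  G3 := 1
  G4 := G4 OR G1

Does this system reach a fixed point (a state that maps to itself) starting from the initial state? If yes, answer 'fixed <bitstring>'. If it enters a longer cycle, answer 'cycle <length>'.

Step 0: 00111
Step 1: G0=1(const) G1=G3=1 G2=NOT G1=NOT 0=1 G3=1(const) G4=G4|G1=1|0=1 -> 11111
Step 2: G0=1(const) G1=G3=1 G2=NOT G1=NOT 1=0 G3=1(const) G4=G4|G1=1|1=1 -> 11011
Step 3: G0=1(const) G1=G3=1 G2=NOT G1=NOT 1=0 G3=1(const) G4=G4|G1=1|1=1 -> 11011
Fixed point reached at step 2: 11011

Answer: fixed 11011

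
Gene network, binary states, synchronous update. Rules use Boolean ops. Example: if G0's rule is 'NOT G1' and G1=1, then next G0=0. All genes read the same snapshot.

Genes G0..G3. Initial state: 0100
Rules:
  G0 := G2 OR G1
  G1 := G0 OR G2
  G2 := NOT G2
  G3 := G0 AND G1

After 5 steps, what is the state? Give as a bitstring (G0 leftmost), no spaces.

Step 1: G0=G2|G1=0|1=1 G1=G0|G2=0|0=0 G2=NOT G2=NOT 0=1 G3=G0&G1=0&1=0 -> 1010
Step 2: G0=G2|G1=1|0=1 G1=G0|G2=1|1=1 G2=NOT G2=NOT 1=0 G3=G0&G1=1&0=0 -> 1100
Step 3: G0=G2|G1=0|1=1 G1=G0|G2=1|0=1 G2=NOT G2=NOT 0=1 G3=G0&G1=1&1=1 -> 1111
Step 4: G0=G2|G1=1|1=1 G1=G0|G2=1|1=1 G2=NOT G2=NOT 1=0 G3=G0&G1=1&1=1 -> 1101
Step 5: G0=G2|G1=0|1=1 G1=G0|G2=1|0=1 G2=NOT G2=NOT 0=1 G3=G0&G1=1&1=1 -> 1111

1111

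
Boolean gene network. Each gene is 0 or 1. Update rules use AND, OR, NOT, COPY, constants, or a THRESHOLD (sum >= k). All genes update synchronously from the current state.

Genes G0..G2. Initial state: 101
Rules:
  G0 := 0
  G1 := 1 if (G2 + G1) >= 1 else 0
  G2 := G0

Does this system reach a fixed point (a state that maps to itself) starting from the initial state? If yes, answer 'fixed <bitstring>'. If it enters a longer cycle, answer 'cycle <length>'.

Step 0: 101
Step 1: G0=0(const) G1=(1+0>=1)=1 G2=G0=1 -> 011
Step 2: G0=0(const) G1=(1+1>=1)=1 G2=G0=0 -> 010
Step 3: G0=0(const) G1=(0+1>=1)=1 G2=G0=0 -> 010
Fixed point reached at step 2: 010

Answer: fixed 010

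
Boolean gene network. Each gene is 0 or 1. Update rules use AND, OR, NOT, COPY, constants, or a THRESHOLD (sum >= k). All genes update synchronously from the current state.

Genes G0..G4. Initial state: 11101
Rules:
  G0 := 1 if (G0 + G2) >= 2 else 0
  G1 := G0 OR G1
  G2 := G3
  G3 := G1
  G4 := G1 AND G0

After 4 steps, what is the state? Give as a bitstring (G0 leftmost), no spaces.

Step 1: G0=(1+1>=2)=1 G1=G0|G1=1|1=1 G2=G3=0 G3=G1=1 G4=G1&G0=1&1=1 -> 11011
Step 2: G0=(1+0>=2)=0 G1=G0|G1=1|1=1 G2=G3=1 G3=G1=1 G4=G1&G0=1&1=1 -> 01111
Step 3: G0=(0+1>=2)=0 G1=G0|G1=0|1=1 G2=G3=1 G3=G1=1 G4=G1&G0=1&0=0 -> 01110
Step 4: G0=(0+1>=2)=0 G1=G0|G1=0|1=1 G2=G3=1 G3=G1=1 G4=G1&G0=1&0=0 -> 01110

01110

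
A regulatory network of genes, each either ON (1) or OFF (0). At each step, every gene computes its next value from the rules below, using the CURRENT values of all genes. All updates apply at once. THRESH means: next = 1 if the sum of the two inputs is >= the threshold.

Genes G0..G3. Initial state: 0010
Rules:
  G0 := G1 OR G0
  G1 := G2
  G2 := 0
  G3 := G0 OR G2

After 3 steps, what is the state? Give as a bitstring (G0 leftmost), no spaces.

Step 1: G0=G1|G0=0|0=0 G1=G2=1 G2=0(const) G3=G0|G2=0|1=1 -> 0101
Step 2: G0=G1|G0=1|0=1 G1=G2=0 G2=0(const) G3=G0|G2=0|0=0 -> 1000
Step 3: G0=G1|G0=0|1=1 G1=G2=0 G2=0(const) G3=G0|G2=1|0=1 -> 1001

1001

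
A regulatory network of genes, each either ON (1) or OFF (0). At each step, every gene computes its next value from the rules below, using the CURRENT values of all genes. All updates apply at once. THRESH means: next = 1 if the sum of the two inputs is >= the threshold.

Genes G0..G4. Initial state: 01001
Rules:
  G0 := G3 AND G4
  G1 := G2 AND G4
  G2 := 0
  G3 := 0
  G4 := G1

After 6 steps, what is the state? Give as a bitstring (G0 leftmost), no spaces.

Step 1: G0=G3&G4=0&1=0 G1=G2&G4=0&1=0 G2=0(const) G3=0(const) G4=G1=1 -> 00001
Step 2: G0=G3&G4=0&1=0 G1=G2&G4=0&1=0 G2=0(const) G3=0(const) G4=G1=0 -> 00000
Step 3: G0=G3&G4=0&0=0 G1=G2&G4=0&0=0 G2=0(const) G3=0(const) G4=G1=0 -> 00000
Step 4: G0=G3&G4=0&0=0 G1=G2&G4=0&0=0 G2=0(const) G3=0(const) G4=G1=0 -> 00000
Step 5: G0=G3&G4=0&0=0 G1=G2&G4=0&0=0 G2=0(const) G3=0(const) G4=G1=0 -> 00000
Step 6: G0=G3&G4=0&0=0 G1=G2&G4=0&0=0 G2=0(const) G3=0(const) G4=G1=0 -> 00000

00000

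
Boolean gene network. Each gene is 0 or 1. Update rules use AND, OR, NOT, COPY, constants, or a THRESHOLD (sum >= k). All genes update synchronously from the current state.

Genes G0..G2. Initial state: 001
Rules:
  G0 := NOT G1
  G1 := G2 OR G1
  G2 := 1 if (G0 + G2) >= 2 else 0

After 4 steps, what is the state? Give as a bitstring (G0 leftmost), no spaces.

Step 1: G0=NOT G1=NOT 0=1 G1=G2|G1=1|0=1 G2=(0+1>=2)=0 -> 110
Step 2: G0=NOT G1=NOT 1=0 G1=G2|G1=0|1=1 G2=(1+0>=2)=0 -> 010
Step 3: G0=NOT G1=NOT 1=0 G1=G2|G1=0|1=1 G2=(0+0>=2)=0 -> 010
Step 4: G0=NOT G1=NOT 1=0 G1=G2|G1=0|1=1 G2=(0+0>=2)=0 -> 010

010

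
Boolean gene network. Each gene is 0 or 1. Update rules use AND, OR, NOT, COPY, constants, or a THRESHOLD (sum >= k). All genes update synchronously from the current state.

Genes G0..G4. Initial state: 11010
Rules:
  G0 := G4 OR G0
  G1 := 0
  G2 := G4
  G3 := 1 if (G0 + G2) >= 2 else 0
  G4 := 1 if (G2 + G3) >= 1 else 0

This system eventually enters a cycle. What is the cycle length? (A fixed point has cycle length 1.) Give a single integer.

Answer: 1

Derivation:
Step 0: 11010
Step 1: G0=G4|G0=0|1=1 G1=0(const) G2=G4=0 G3=(1+0>=2)=0 G4=(0+1>=1)=1 -> 10001
Step 2: G0=G4|G0=1|1=1 G1=0(const) G2=G4=1 G3=(1+0>=2)=0 G4=(0+0>=1)=0 -> 10100
Step 3: G0=G4|G0=0|1=1 G1=0(const) G2=G4=0 G3=(1+1>=2)=1 G4=(1+0>=1)=1 -> 10011
Step 4: G0=G4|G0=1|1=1 G1=0(const) G2=G4=1 G3=(1+0>=2)=0 G4=(0+1>=1)=1 -> 10101
Step 5: G0=G4|G0=1|1=1 G1=0(const) G2=G4=1 G3=(1+1>=2)=1 G4=(1+0>=1)=1 -> 10111
Step 6: G0=G4|G0=1|1=1 G1=0(const) G2=G4=1 G3=(1+1>=2)=1 G4=(1+1>=1)=1 -> 10111
State from step 6 equals state from step 5 -> cycle length 1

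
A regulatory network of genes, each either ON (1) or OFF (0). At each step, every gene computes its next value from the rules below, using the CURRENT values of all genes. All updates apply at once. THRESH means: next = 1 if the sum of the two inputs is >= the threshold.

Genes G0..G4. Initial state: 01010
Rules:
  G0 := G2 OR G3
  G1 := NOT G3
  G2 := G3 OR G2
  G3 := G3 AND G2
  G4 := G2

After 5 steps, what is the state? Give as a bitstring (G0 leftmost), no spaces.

Step 1: G0=G2|G3=0|1=1 G1=NOT G3=NOT 1=0 G2=G3|G2=1|0=1 G3=G3&G2=1&0=0 G4=G2=0 -> 10100
Step 2: G0=G2|G3=1|0=1 G1=NOT G3=NOT 0=1 G2=G3|G2=0|1=1 G3=G3&G2=0&1=0 G4=G2=1 -> 11101
Step 3: G0=G2|G3=1|0=1 G1=NOT G3=NOT 0=1 G2=G3|G2=0|1=1 G3=G3&G2=0&1=0 G4=G2=1 -> 11101
Step 4: G0=G2|G3=1|0=1 G1=NOT G3=NOT 0=1 G2=G3|G2=0|1=1 G3=G3&G2=0&1=0 G4=G2=1 -> 11101
Step 5: G0=G2|G3=1|0=1 G1=NOT G3=NOT 0=1 G2=G3|G2=0|1=1 G3=G3&G2=0&1=0 G4=G2=1 -> 11101

11101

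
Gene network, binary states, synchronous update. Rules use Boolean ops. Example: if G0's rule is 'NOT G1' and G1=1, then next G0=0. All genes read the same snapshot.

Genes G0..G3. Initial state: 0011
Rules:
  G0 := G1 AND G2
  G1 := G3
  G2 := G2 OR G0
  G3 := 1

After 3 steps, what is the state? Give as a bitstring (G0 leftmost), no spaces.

Step 1: G0=G1&G2=0&1=0 G1=G3=1 G2=G2|G0=1|0=1 G3=1(const) -> 0111
Step 2: G0=G1&G2=1&1=1 G1=G3=1 G2=G2|G0=1|0=1 G3=1(const) -> 1111
Step 3: G0=G1&G2=1&1=1 G1=G3=1 G2=G2|G0=1|1=1 G3=1(const) -> 1111

1111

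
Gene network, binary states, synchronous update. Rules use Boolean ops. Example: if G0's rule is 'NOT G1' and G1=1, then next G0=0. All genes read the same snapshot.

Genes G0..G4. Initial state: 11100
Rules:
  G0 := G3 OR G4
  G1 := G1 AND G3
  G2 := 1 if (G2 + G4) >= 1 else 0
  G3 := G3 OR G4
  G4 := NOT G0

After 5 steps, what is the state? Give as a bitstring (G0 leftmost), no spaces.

Step 1: G0=G3|G4=0|0=0 G1=G1&G3=1&0=0 G2=(1+0>=1)=1 G3=G3|G4=0|0=0 G4=NOT G0=NOT 1=0 -> 00100
Step 2: G0=G3|G4=0|0=0 G1=G1&G3=0&0=0 G2=(1+0>=1)=1 G3=G3|G4=0|0=0 G4=NOT G0=NOT 0=1 -> 00101
Step 3: G0=G3|G4=0|1=1 G1=G1&G3=0&0=0 G2=(1+1>=1)=1 G3=G3|G4=0|1=1 G4=NOT G0=NOT 0=1 -> 10111
Step 4: G0=G3|G4=1|1=1 G1=G1&G3=0&1=0 G2=(1+1>=1)=1 G3=G3|G4=1|1=1 G4=NOT G0=NOT 1=0 -> 10110
Step 5: G0=G3|G4=1|0=1 G1=G1&G3=0&1=0 G2=(1+0>=1)=1 G3=G3|G4=1|0=1 G4=NOT G0=NOT 1=0 -> 10110

10110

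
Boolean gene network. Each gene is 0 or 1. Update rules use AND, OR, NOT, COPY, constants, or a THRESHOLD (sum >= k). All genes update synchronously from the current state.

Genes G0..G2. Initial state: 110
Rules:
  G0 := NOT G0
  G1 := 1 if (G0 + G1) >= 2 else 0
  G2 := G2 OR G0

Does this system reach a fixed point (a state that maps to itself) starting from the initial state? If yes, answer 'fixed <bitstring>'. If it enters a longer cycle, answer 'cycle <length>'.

Answer: cycle 2

Derivation:
Step 0: 110
Step 1: G0=NOT G0=NOT 1=0 G1=(1+1>=2)=1 G2=G2|G0=0|1=1 -> 011
Step 2: G0=NOT G0=NOT 0=1 G1=(0+1>=2)=0 G2=G2|G0=1|0=1 -> 101
Step 3: G0=NOT G0=NOT 1=0 G1=(1+0>=2)=0 G2=G2|G0=1|1=1 -> 001
Step 4: G0=NOT G0=NOT 0=1 G1=(0+0>=2)=0 G2=G2|G0=1|0=1 -> 101
Cycle of length 2 starting at step 2 -> no fixed point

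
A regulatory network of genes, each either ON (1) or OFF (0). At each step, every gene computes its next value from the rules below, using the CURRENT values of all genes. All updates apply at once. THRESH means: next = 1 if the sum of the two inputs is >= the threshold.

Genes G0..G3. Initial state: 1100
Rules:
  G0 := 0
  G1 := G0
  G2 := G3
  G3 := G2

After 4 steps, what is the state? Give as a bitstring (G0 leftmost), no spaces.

Step 1: G0=0(const) G1=G0=1 G2=G3=0 G3=G2=0 -> 0100
Step 2: G0=0(const) G1=G0=0 G2=G3=0 G3=G2=0 -> 0000
Step 3: G0=0(const) G1=G0=0 G2=G3=0 G3=G2=0 -> 0000
Step 4: G0=0(const) G1=G0=0 G2=G3=0 G3=G2=0 -> 0000

0000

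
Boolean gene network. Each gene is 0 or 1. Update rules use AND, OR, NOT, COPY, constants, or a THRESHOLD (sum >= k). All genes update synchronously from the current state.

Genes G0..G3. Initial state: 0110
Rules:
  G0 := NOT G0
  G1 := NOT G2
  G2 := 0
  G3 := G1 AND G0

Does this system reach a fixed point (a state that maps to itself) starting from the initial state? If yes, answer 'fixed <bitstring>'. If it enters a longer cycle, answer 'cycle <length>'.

Answer: cycle 2

Derivation:
Step 0: 0110
Step 1: G0=NOT G0=NOT 0=1 G1=NOT G2=NOT 1=0 G2=0(const) G3=G1&G0=1&0=0 -> 1000
Step 2: G0=NOT G0=NOT 1=0 G1=NOT G2=NOT 0=1 G2=0(const) G3=G1&G0=0&1=0 -> 0100
Step 3: G0=NOT G0=NOT 0=1 G1=NOT G2=NOT 0=1 G2=0(const) G3=G1&G0=1&0=0 -> 1100
Step 4: G0=NOT G0=NOT 1=0 G1=NOT G2=NOT 0=1 G2=0(const) G3=G1&G0=1&1=1 -> 0101
Step 5: G0=NOT G0=NOT 0=1 G1=NOT G2=NOT 0=1 G2=0(const) G3=G1&G0=1&0=0 -> 1100
Cycle of length 2 starting at step 3 -> no fixed point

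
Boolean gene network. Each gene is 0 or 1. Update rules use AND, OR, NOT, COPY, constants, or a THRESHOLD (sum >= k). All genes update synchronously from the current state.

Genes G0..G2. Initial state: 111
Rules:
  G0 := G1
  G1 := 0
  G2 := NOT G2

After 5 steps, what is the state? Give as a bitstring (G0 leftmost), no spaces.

Step 1: G0=G1=1 G1=0(const) G2=NOT G2=NOT 1=0 -> 100
Step 2: G0=G1=0 G1=0(const) G2=NOT G2=NOT 0=1 -> 001
Step 3: G0=G1=0 G1=0(const) G2=NOT G2=NOT 1=0 -> 000
Step 4: G0=G1=0 G1=0(const) G2=NOT G2=NOT 0=1 -> 001
Step 5: G0=G1=0 G1=0(const) G2=NOT G2=NOT 1=0 -> 000

000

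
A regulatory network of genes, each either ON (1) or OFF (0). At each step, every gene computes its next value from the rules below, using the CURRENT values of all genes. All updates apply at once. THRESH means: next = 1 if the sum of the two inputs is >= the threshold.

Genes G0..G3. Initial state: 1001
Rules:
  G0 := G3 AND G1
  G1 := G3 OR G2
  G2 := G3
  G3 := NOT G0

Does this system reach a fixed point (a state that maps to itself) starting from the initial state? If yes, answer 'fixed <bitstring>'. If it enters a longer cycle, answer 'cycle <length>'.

Answer: cycle 5

Derivation:
Step 0: 1001
Step 1: G0=G3&G1=1&0=0 G1=G3|G2=1|0=1 G2=G3=1 G3=NOT G0=NOT 1=0 -> 0110
Step 2: G0=G3&G1=0&1=0 G1=G3|G2=0|1=1 G2=G3=0 G3=NOT G0=NOT 0=1 -> 0101
Step 3: G0=G3&G1=1&1=1 G1=G3|G2=1|0=1 G2=G3=1 G3=NOT G0=NOT 0=1 -> 1111
Step 4: G0=G3&G1=1&1=1 G1=G3|G2=1|1=1 G2=G3=1 G3=NOT G0=NOT 1=0 -> 1110
Step 5: G0=G3&G1=0&1=0 G1=G3|G2=0|1=1 G2=G3=0 G3=NOT G0=NOT 1=0 -> 0100
Step 6: G0=G3&G1=0&1=0 G1=G3|G2=0|0=0 G2=G3=0 G3=NOT G0=NOT 0=1 -> 0001
Step 7: G0=G3&G1=1&0=0 G1=G3|G2=1|0=1 G2=G3=1 G3=NOT G0=NOT 0=1 -> 0111
Step 8: G0=G3&G1=1&1=1 G1=G3|G2=1|1=1 G2=G3=1 G3=NOT G0=NOT 0=1 -> 1111
Cycle of length 5 starting at step 3 -> no fixed point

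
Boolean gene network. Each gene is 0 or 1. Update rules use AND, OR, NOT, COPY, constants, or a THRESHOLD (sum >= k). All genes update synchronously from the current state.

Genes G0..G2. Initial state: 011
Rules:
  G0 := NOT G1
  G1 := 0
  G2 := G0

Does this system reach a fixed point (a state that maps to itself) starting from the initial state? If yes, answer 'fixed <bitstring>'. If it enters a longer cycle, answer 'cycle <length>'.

Step 0: 011
Step 1: G0=NOT G1=NOT 1=0 G1=0(const) G2=G0=0 -> 000
Step 2: G0=NOT G1=NOT 0=1 G1=0(const) G2=G0=0 -> 100
Step 3: G0=NOT G1=NOT 0=1 G1=0(const) G2=G0=1 -> 101
Step 4: G0=NOT G1=NOT 0=1 G1=0(const) G2=G0=1 -> 101
Fixed point reached at step 3: 101

Answer: fixed 101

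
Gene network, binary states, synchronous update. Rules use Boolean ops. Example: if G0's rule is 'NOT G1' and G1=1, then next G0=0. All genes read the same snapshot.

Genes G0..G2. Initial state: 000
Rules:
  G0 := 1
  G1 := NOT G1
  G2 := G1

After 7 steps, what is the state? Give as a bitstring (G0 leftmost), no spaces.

Step 1: G0=1(const) G1=NOT G1=NOT 0=1 G2=G1=0 -> 110
Step 2: G0=1(const) G1=NOT G1=NOT 1=0 G2=G1=1 -> 101
Step 3: G0=1(const) G1=NOT G1=NOT 0=1 G2=G1=0 -> 110
Step 4: G0=1(const) G1=NOT G1=NOT 1=0 G2=G1=1 -> 101
Step 5: G0=1(const) G1=NOT G1=NOT 0=1 G2=G1=0 -> 110
Step 6: G0=1(const) G1=NOT G1=NOT 1=0 G2=G1=1 -> 101
Step 7: G0=1(const) G1=NOT G1=NOT 0=1 G2=G1=0 -> 110

110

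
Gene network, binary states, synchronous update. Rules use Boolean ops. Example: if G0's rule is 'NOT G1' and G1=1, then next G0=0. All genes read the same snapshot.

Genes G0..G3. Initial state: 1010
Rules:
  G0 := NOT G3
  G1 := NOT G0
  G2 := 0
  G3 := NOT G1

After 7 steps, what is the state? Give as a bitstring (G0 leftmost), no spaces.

Step 1: G0=NOT G3=NOT 0=1 G1=NOT G0=NOT 1=0 G2=0(const) G3=NOT G1=NOT 0=1 -> 1001
Step 2: G0=NOT G3=NOT 1=0 G1=NOT G0=NOT 1=0 G2=0(const) G3=NOT G1=NOT 0=1 -> 0001
Step 3: G0=NOT G3=NOT 1=0 G1=NOT G0=NOT 0=1 G2=0(const) G3=NOT G1=NOT 0=1 -> 0101
Step 4: G0=NOT G3=NOT 1=0 G1=NOT G0=NOT 0=1 G2=0(const) G3=NOT G1=NOT 1=0 -> 0100
Step 5: G0=NOT G3=NOT 0=1 G1=NOT G0=NOT 0=1 G2=0(const) G3=NOT G1=NOT 1=0 -> 1100
Step 6: G0=NOT G3=NOT 0=1 G1=NOT G0=NOT 1=0 G2=0(const) G3=NOT G1=NOT 1=0 -> 1000
Step 7: G0=NOT G3=NOT 0=1 G1=NOT G0=NOT 1=0 G2=0(const) G3=NOT G1=NOT 0=1 -> 1001

1001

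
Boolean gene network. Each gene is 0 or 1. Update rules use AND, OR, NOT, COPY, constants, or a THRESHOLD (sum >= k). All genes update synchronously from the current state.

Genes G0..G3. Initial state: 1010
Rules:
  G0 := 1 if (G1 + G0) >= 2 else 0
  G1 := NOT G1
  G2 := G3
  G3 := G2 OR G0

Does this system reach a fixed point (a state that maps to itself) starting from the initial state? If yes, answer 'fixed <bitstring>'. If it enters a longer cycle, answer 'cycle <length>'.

Answer: cycle 2

Derivation:
Step 0: 1010
Step 1: G0=(0+1>=2)=0 G1=NOT G1=NOT 0=1 G2=G3=0 G3=G2|G0=1|1=1 -> 0101
Step 2: G0=(1+0>=2)=0 G1=NOT G1=NOT 1=0 G2=G3=1 G3=G2|G0=0|0=0 -> 0010
Step 3: G0=(0+0>=2)=0 G1=NOT G1=NOT 0=1 G2=G3=0 G3=G2|G0=1|0=1 -> 0101
Cycle of length 2 starting at step 1 -> no fixed point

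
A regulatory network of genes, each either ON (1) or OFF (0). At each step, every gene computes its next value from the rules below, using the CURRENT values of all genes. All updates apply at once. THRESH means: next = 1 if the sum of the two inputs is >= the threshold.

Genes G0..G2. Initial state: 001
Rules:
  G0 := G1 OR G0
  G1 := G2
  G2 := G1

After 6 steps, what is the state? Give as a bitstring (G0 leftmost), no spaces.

Step 1: G0=G1|G0=0|0=0 G1=G2=1 G2=G1=0 -> 010
Step 2: G0=G1|G0=1|0=1 G1=G2=0 G2=G1=1 -> 101
Step 3: G0=G1|G0=0|1=1 G1=G2=1 G2=G1=0 -> 110
Step 4: G0=G1|G0=1|1=1 G1=G2=0 G2=G1=1 -> 101
Step 5: G0=G1|G0=0|1=1 G1=G2=1 G2=G1=0 -> 110
Step 6: G0=G1|G0=1|1=1 G1=G2=0 G2=G1=1 -> 101

101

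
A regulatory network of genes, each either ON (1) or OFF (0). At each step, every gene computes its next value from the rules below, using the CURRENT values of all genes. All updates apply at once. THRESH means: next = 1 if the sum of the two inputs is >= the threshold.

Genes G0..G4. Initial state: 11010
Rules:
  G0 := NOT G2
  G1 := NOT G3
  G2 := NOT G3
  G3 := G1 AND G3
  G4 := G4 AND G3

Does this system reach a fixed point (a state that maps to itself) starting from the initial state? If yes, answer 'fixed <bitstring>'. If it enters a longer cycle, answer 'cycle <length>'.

Step 0: 11010
Step 1: G0=NOT G2=NOT 0=1 G1=NOT G3=NOT 1=0 G2=NOT G3=NOT 1=0 G3=G1&G3=1&1=1 G4=G4&G3=0&1=0 -> 10010
Step 2: G0=NOT G2=NOT 0=1 G1=NOT G3=NOT 1=0 G2=NOT G3=NOT 1=0 G3=G1&G3=0&1=0 G4=G4&G3=0&1=0 -> 10000
Step 3: G0=NOT G2=NOT 0=1 G1=NOT G3=NOT 0=1 G2=NOT G3=NOT 0=1 G3=G1&G3=0&0=0 G4=G4&G3=0&0=0 -> 11100
Step 4: G0=NOT G2=NOT 1=0 G1=NOT G3=NOT 0=1 G2=NOT G3=NOT 0=1 G3=G1&G3=1&0=0 G4=G4&G3=0&0=0 -> 01100
Step 5: G0=NOT G2=NOT 1=0 G1=NOT G3=NOT 0=1 G2=NOT G3=NOT 0=1 G3=G1&G3=1&0=0 G4=G4&G3=0&0=0 -> 01100
Fixed point reached at step 4: 01100

Answer: fixed 01100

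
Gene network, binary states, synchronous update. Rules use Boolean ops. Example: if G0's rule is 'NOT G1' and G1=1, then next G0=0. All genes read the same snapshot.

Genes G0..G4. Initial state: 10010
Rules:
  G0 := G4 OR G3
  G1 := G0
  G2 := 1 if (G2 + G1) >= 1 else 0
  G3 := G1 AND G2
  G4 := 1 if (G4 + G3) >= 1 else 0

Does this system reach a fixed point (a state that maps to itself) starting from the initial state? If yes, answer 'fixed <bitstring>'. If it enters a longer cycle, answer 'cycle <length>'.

Answer: fixed 11111

Derivation:
Step 0: 10010
Step 1: G0=G4|G3=0|1=1 G1=G0=1 G2=(0+0>=1)=0 G3=G1&G2=0&0=0 G4=(0+1>=1)=1 -> 11001
Step 2: G0=G4|G3=1|0=1 G1=G0=1 G2=(0+1>=1)=1 G3=G1&G2=1&0=0 G4=(1+0>=1)=1 -> 11101
Step 3: G0=G4|G3=1|0=1 G1=G0=1 G2=(1+1>=1)=1 G3=G1&G2=1&1=1 G4=(1+0>=1)=1 -> 11111
Step 4: G0=G4|G3=1|1=1 G1=G0=1 G2=(1+1>=1)=1 G3=G1&G2=1&1=1 G4=(1+1>=1)=1 -> 11111
Fixed point reached at step 3: 11111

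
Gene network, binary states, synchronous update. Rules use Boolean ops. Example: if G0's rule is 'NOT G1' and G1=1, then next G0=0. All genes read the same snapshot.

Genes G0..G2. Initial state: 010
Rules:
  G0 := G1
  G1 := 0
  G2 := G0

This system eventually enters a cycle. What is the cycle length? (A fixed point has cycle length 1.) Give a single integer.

Answer: 1

Derivation:
Step 0: 010
Step 1: G0=G1=1 G1=0(const) G2=G0=0 -> 100
Step 2: G0=G1=0 G1=0(const) G2=G0=1 -> 001
Step 3: G0=G1=0 G1=0(const) G2=G0=0 -> 000
Step 4: G0=G1=0 G1=0(const) G2=G0=0 -> 000
State from step 4 equals state from step 3 -> cycle length 1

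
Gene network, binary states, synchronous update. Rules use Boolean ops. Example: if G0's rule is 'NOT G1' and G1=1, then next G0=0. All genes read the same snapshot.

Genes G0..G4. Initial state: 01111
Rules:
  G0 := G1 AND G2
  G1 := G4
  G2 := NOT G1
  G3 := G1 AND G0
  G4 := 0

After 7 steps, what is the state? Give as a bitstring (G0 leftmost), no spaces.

Step 1: G0=G1&G2=1&1=1 G1=G4=1 G2=NOT G1=NOT 1=0 G3=G1&G0=1&0=0 G4=0(const) -> 11000
Step 2: G0=G1&G2=1&0=0 G1=G4=0 G2=NOT G1=NOT 1=0 G3=G1&G0=1&1=1 G4=0(const) -> 00010
Step 3: G0=G1&G2=0&0=0 G1=G4=0 G2=NOT G1=NOT 0=1 G3=G1&G0=0&0=0 G4=0(const) -> 00100
Step 4: G0=G1&G2=0&1=0 G1=G4=0 G2=NOT G1=NOT 0=1 G3=G1&G0=0&0=0 G4=0(const) -> 00100
Step 5: G0=G1&G2=0&1=0 G1=G4=0 G2=NOT G1=NOT 0=1 G3=G1&G0=0&0=0 G4=0(const) -> 00100
Step 6: G0=G1&G2=0&1=0 G1=G4=0 G2=NOT G1=NOT 0=1 G3=G1&G0=0&0=0 G4=0(const) -> 00100
Step 7: G0=G1&G2=0&1=0 G1=G4=0 G2=NOT G1=NOT 0=1 G3=G1&G0=0&0=0 G4=0(const) -> 00100

00100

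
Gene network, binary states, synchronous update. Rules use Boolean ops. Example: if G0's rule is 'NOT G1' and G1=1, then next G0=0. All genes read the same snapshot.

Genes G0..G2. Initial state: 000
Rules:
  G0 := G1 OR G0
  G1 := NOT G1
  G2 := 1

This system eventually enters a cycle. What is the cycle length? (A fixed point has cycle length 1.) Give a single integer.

Answer: 2

Derivation:
Step 0: 000
Step 1: G0=G1|G0=0|0=0 G1=NOT G1=NOT 0=1 G2=1(const) -> 011
Step 2: G0=G1|G0=1|0=1 G1=NOT G1=NOT 1=0 G2=1(const) -> 101
Step 3: G0=G1|G0=0|1=1 G1=NOT G1=NOT 0=1 G2=1(const) -> 111
Step 4: G0=G1|G0=1|1=1 G1=NOT G1=NOT 1=0 G2=1(const) -> 101
State from step 4 equals state from step 2 -> cycle length 2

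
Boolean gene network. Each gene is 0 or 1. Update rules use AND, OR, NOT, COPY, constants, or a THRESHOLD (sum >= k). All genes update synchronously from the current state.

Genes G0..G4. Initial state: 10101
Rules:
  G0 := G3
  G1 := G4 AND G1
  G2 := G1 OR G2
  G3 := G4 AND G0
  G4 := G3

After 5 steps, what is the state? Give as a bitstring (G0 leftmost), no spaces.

Step 1: G0=G3=0 G1=G4&G1=1&0=0 G2=G1|G2=0|1=1 G3=G4&G0=1&1=1 G4=G3=0 -> 00110
Step 2: G0=G3=1 G1=G4&G1=0&0=0 G2=G1|G2=0|1=1 G3=G4&G0=0&0=0 G4=G3=1 -> 10101
Step 3: G0=G3=0 G1=G4&G1=1&0=0 G2=G1|G2=0|1=1 G3=G4&G0=1&1=1 G4=G3=0 -> 00110
Step 4: G0=G3=1 G1=G4&G1=0&0=0 G2=G1|G2=0|1=1 G3=G4&G0=0&0=0 G4=G3=1 -> 10101
Step 5: G0=G3=0 G1=G4&G1=1&0=0 G2=G1|G2=0|1=1 G3=G4&G0=1&1=1 G4=G3=0 -> 00110

00110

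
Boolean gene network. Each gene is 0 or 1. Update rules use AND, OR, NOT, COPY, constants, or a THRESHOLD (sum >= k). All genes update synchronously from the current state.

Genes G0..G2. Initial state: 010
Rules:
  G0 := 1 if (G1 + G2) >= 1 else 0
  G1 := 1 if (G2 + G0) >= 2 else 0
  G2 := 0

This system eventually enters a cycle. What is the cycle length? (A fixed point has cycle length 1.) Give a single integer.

Step 0: 010
Step 1: G0=(1+0>=1)=1 G1=(0+0>=2)=0 G2=0(const) -> 100
Step 2: G0=(0+0>=1)=0 G1=(0+1>=2)=0 G2=0(const) -> 000
Step 3: G0=(0+0>=1)=0 G1=(0+0>=2)=0 G2=0(const) -> 000
State from step 3 equals state from step 2 -> cycle length 1

Answer: 1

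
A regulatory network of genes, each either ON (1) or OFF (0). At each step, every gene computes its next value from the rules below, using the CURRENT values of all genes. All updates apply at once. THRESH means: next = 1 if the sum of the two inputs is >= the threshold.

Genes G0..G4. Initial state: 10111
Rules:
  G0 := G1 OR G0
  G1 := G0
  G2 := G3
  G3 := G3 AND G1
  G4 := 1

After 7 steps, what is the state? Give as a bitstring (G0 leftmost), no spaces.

Step 1: G0=G1|G0=0|1=1 G1=G0=1 G2=G3=1 G3=G3&G1=1&0=0 G4=1(const) -> 11101
Step 2: G0=G1|G0=1|1=1 G1=G0=1 G2=G3=0 G3=G3&G1=0&1=0 G4=1(const) -> 11001
Step 3: G0=G1|G0=1|1=1 G1=G0=1 G2=G3=0 G3=G3&G1=0&1=0 G4=1(const) -> 11001
Step 4: G0=G1|G0=1|1=1 G1=G0=1 G2=G3=0 G3=G3&G1=0&1=0 G4=1(const) -> 11001
Step 5: G0=G1|G0=1|1=1 G1=G0=1 G2=G3=0 G3=G3&G1=0&1=0 G4=1(const) -> 11001
Step 6: G0=G1|G0=1|1=1 G1=G0=1 G2=G3=0 G3=G3&G1=0&1=0 G4=1(const) -> 11001
Step 7: G0=G1|G0=1|1=1 G1=G0=1 G2=G3=0 G3=G3&G1=0&1=0 G4=1(const) -> 11001

11001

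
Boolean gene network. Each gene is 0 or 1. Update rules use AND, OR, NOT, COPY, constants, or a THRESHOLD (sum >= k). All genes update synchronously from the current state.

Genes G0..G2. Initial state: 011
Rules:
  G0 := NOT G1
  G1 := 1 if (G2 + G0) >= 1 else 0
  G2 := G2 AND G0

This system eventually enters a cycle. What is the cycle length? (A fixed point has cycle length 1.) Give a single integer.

Step 0: 011
Step 1: G0=NOT G1=NOT 1=0 G1=(1+0>=1)=1 G2=G2&G0=1&0=0 -> 010
Step 2: G0=NOT G1=NOT 1=0 G1=(0+0>=1)=0 G2=G2&G0=0&0=0 -> 000
Step 3: G0=NOT G1=NOT 0=1 G1=(0+0>=1)=0 G2=G2&G0=0&0=0 -> 100
Step 4: G0=NOT G1=NOT 0=1 G1=(0+1>=1)=1 G2=G2&G0=0&1=0 -> 110
Step 5: G0=NOT G1=NOT 1=0 G1=(0+1>=1)=1 G2=G2&G0=0&1=0 -> 010
State from step 5 equals state from step 1 -> cycle length 4

Answer: 4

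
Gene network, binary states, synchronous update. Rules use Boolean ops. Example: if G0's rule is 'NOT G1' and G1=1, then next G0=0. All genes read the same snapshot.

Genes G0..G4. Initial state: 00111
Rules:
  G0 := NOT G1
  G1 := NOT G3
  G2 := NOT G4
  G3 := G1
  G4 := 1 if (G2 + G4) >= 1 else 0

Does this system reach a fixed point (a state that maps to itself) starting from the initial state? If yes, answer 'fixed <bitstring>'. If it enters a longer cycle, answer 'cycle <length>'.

Step 0: 00111
Step 1: G0=NOT G1=NOT 0=1 G1=NOT G3=NOT 1=0 G2=NOT G4=NOT 1=0 G3=G1=0 G4=(1+1>=1)=1 -> 10001
Step 2: G0=NOT G1=NOT 0=1 G1=NOT G3=NOT 0=1 G2=NOT G4=NOT 1=0 G3=G1=0 G4=(0+1>=1)=1 -> 11001
Step 3: G0=NOT G1=NOT 1=0 G1=NOT G3=NOT 0=1 G2=NOT G4=NOT 1=0 G3=G1=1 G4=(0+1>=1)=1 -> 01011
Step 4: G0=NOT G1=NOT 1=0 G1=NOT G3=NOT 1=0 G2=NOT G4=NOT 1=0 G3=G1=1 G4=(0+1>=1)=1 -> 00011
Step 5: G0=NOT G1=NOT 0=1 G1=NOT G3=NOT 1=0 G2=NOT G4=NOT 1=0 G3=G1=0 G4=(0+1>=1)=1 -> 10001
Cycle of length 4 starting at step 1 -> no fixed point

Answer: cycle 4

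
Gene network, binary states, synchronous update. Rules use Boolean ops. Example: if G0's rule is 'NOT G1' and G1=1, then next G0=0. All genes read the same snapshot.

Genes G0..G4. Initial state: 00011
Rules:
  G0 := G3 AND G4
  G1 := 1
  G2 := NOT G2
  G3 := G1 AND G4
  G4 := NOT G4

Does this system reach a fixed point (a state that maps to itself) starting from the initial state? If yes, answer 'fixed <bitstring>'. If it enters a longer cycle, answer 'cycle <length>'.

Step 0: 00011
Step 1: G0=G3&G4=1&1=1 G1=1(const) G2=NOT G2=NOT 0=1 G3=G1&G4=0&1=0 G4=NOT G4=NOT 1=0 -> 11100
Step 2: G0=G3&G4=0&0=0 G1=1(const) G2=NOT G2=NOT 1=0 G3=G1&G4=1&0=0 G4=NOT G4=NOT 0=1 -> 01001
Step 3: G0=G3&G4=0&1=0 G1=1(const) G2=NOT G2=NOT 0=1 G3=G1&G4=1&1=1 G4=NOT G4=NOT 1=0 -> 01110
Step 4: G0=G3&G4=1&0=0 G1=1(const) G2=NOT G2=NOT 1=0 G3=G1&G4=1&0=0 G4=NOT G4=NOT 0=1 -> 01001
Cycle of length 2 starting at step 2 -> no fixed point

Answer: cycle 2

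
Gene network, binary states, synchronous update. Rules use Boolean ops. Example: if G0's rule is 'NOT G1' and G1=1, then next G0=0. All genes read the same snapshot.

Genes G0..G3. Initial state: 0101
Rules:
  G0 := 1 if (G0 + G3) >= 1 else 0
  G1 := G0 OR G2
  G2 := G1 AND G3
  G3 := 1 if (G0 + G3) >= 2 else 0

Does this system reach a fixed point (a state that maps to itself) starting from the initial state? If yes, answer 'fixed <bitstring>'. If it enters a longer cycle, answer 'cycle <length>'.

Answer: fixed 1100

Derivation:
Step 0: 0101
Step 1: G0=(0+1>=1)=1 G1=G0|G2=0|0=0 G2=G1&G3=1&1=1 G3=(0+1>=2)=0 -> 1010
Step 2: G0=(1+0>=1)=1 G1=G0|G2=1|1=1 G2=G1&G3=0&0=0 G3=(1+0>=2)=0 -> 1100
Step 3: G0=(1+0>=1)=1 G1=G0|G2=1|0=1 G2=G1&G3=1&0=0 G3=(1+0>=2)=0 -> 1100
Fixed point reached at step 2: 1100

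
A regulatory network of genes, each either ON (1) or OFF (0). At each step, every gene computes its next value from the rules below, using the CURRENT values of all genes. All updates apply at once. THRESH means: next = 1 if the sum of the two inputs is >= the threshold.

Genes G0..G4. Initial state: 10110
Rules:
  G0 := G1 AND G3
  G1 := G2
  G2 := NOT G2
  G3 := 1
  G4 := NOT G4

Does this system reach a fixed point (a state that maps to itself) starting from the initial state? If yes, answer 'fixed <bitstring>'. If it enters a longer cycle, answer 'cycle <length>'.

Step 0: 10110
Step 1: G0=G1&G3=0&1=0 G1=G2=1 G2=NOT G2=NOT 1=0 G3=1(const) G4=NOT G4=NOT 0=1 -> 01011
Step 2: G0=G1&G3=1&1=1 G1=G2=0 G2=NOT G2=NOT 0=1 G3=1(const) G4=NOT G4=NOT 1=0 -> 10110
Cycle of length 2 starting at step 0 -> no fixed point

Answer: cycle 2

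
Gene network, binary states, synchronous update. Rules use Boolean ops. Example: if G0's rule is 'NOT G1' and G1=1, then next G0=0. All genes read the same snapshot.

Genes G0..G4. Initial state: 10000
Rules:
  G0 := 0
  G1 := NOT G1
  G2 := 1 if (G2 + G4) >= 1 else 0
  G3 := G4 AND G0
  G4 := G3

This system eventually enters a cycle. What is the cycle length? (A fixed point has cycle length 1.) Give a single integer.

Step 0: 10000
Step 1: G0=0(const) G1=NOT G1=NOT 0=1 G2=(0+0>=1)=0 G3=G4&G0=0&1=0 G4=G3=0 -> 01000
Step 2: G0=0(const) G1=NOT G1=NOT 1=0 G2=(0+0>=1)=0 G3=G4&G0=0&0=0 G4=G3=0 -> 00000
Step 3: G0=0(const) G1=NOT G1=NOT 0=1 G2=(0+0>=1)=0 G3=G4&G0=0&0=0 G4=G3=0 -> 01000
State from step 3 equals state from step 1 -> cycle length 2

Answer: 2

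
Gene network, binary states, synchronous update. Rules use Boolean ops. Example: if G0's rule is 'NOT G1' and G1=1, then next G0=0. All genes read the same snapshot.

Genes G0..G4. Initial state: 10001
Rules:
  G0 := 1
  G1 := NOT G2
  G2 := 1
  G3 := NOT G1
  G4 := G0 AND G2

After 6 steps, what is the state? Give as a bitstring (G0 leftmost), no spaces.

Step 1: G0=1(const) G1=NOT G2=NOT 0=1 G2=1(const) G3=NOT G1=NOT 0=1 G4=G0&G2=1&0=0 -> 11110
Step 2: G0=1(const) G1=NOT G2=NOT 1=0 G2=1(const) G3=NOT G1=NOT 1=0 G4=G0&G2=1&1=1 -> 10101
Step 3: G0=1(const) G1=NOT G2=NOT 1=0 G2=1(const) G3=NOT G1=NOT 0=1 G4=G0&G2=1&1=1 -> 10111
Step 4: G0=1(const) G1=NOT G2=NOT 1=0 G2=1(const) G3=NOT G1=NOT 0=1 G4=G0&G2=1&1=1 -> 10111
Step 5: G0=1(const) G1=NOT G2=NOT 1=0 G2=1(const) G3=NOT G1=NOT 0=1 G4=G0&G2=1&1=1 -> 10111
Step 6: G0=1(const) G1=NOT G2=NOT 1=0 G2=1(const) G3=NOT G1=NOT 0=1 G4=G0&G2=1&1=1 -> 10111

10111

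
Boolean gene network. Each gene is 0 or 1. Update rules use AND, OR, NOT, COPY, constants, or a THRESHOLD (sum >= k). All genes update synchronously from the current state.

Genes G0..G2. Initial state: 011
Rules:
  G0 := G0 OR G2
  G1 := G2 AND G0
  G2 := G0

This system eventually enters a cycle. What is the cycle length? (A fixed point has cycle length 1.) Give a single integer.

Answer: 1

Derivation:
Step 0: 011
Step 1: G0=G0|G2=0|1=1 G1=G2&G0=1&0=0 G2=G0=0 -> 100
Step 2: G0=G0|G2=1|0=1 G1=G2&G0=0&1=0 G2=G0=1 -> 101
Step 3: G0=G0|G2=1|1=1 G1=G2&G0=1&1=1 G2=G0=1 -> 111
Step 4: G0=G0|G2=1|1=1 G1=G2&G0=1&1=1 G2=G0=1 -> 111
State from step 4 equals state from step 3 -> cycle length 1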